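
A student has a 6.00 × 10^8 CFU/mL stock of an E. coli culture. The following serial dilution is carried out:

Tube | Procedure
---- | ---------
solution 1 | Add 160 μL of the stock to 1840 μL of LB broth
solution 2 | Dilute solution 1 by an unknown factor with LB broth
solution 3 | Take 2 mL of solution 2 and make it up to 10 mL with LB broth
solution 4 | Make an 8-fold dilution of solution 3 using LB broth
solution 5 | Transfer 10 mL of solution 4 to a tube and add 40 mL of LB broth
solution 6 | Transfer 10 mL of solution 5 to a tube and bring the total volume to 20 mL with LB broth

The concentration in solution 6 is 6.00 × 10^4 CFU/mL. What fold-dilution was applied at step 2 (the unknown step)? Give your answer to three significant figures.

Step 1: 160 μL + 1840 μL = 2000 μL total → factor 2000/160 = 12.5
Step 2: unknown factor x
Step 3: 2 mL brought to 10 mL → factor 10/2 = 5
Step 4: 8-fold → factor 8
Step 5: 10 mL + 40 mL = 50 mL total → factor 50/10 = 5
Step 6: 10 mL brought to 20 mL → factor 20/10 = 2
Product of known-step factors = 5000
Overall factor = 6.00 × 10^8 CFU/mL / (6.00 × 10^4 CFU/mL) = 10000
x = 10000 / 5000 = 2.00

2.00-fold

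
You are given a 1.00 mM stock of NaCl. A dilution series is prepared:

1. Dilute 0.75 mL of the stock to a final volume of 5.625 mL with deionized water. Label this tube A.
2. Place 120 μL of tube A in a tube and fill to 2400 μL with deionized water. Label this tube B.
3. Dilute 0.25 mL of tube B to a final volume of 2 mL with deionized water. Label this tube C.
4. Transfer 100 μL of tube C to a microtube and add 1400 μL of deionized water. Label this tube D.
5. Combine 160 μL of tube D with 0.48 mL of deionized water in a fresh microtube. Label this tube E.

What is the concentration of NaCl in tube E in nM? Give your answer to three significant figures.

13.9 nM

Step 1: 0.75 mL brought to 5.625 mL → factor 5.625/0.75 = 7.5
Step 2: 120 μL brought to 2400 μL → factor 2400/120 = 20
Step 3: 0.25 mL brought to 2 mL → factor 2/0.25 = 8
Step 4: 100 μL + 1400 μL = 1500 μL total → factor 1500/100 = 15
Step 5: 160 μL + 0.48 mL = 640 μL total → factor 640/160 = 4
Dilution factor through tube E = 7.5 × 20 × 8 × 15 × 4 = 72000
[tube E] = 1.00 mM / 72000 = 1.389 × 10^-5 mM = 13.9 nM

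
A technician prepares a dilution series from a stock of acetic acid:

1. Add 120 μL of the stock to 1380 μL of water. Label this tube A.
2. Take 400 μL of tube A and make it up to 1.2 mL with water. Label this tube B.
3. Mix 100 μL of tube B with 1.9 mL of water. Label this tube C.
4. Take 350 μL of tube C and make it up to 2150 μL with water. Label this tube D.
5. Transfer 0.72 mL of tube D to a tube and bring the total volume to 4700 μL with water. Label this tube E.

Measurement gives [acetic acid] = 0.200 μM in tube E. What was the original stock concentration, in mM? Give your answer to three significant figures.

Step 1: 120 μL + 1380 μL = 1500 μL total → factor 1500/120 = 12.5
Step 2: 400 μL brought to 1.2 mL → factor 1200/400 = 3
Step 3: 100 μL + 1.9 mL = 2000 μL total → factor 2000/100 = 20
Step 4: 350 μL brought to 2150 μL → factor 2150/350 = 6.1429
Step 5: 0.72 mL brought to 4700 μL → factor 4.7/0.72 = 6.5278
Overall dilution factor = 12.5 × 3 × 20 × 6.1429 × 6.5278 = 30074
Stock = 0.200 μM × 30074 = 6015 μM = 6.01 mM

6.01 mM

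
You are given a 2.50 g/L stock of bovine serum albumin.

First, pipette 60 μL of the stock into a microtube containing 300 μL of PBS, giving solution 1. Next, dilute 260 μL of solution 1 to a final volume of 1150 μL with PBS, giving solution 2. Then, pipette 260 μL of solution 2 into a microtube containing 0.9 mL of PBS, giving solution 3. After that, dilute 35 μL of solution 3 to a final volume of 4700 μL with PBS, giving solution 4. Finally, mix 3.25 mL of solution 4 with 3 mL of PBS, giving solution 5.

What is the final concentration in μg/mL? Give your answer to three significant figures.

Step 1: 60 μL + 300 μL = 360 μL total → factor 360/60 = 6
Step 2: 260 μL brought to 1150 μL → factor 1150/260 = 4.4231
Step 3: 260 μL + 0.9 mL = 1160 μL total → factor 1160/260 = 4.4615
Step 4: 35 μL brought to 4700 μL → factor 4700/35 = 134.29
Step 5: 3.25 mL + 3 mL = 6.25 mL total → factor 6.25/3.25 = 1.9231
Overall dilution factor = 6 × 4.4231 × 4.4615 × 134.29 × 1.9231 = 30576
Final = 2.50 g/L / 30576 = 8.176 × 10^-5 g/L = 0.0818 μg/mL

0.0818 μg/mL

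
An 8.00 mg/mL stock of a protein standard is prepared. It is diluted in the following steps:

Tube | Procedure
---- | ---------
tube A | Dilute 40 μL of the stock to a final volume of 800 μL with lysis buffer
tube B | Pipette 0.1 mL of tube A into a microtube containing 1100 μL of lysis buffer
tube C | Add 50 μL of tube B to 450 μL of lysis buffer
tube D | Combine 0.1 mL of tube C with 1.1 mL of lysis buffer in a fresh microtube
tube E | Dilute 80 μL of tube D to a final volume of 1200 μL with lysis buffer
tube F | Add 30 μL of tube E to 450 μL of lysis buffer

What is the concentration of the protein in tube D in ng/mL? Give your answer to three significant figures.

278 ng/mL

Step 1: 40 μL brought to 800 μL → factor 800/40 = 20
Step 2: 0.1 mL + 1100 μL = 1.2 mL total → factor 1.2/0.1 = 12
Step 3: 50 μL + 450 μL = 500 μL total → factor 500/50 = 10
Step 4: 0.1 mL + 1.1 mL = 1.2 mL total → factor 1.2/0.1 = 12
Dilution factor through tube D = 20 × 12 × 10 × 12 = 28800
[tube D] = 8.00 mg/mL / 28800 = 0.0002778 mg/mL = 278 ng/mL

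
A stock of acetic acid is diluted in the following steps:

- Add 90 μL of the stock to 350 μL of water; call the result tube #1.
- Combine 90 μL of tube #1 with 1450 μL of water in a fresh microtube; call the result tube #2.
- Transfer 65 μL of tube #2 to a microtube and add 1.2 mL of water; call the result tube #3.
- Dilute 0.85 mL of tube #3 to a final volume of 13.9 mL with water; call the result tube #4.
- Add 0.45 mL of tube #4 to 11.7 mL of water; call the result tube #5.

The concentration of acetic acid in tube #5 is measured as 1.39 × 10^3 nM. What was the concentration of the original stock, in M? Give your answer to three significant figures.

Step 1: 90 μL + 350 μL = 440 μL total → factor 440/90 = 4.8889
Step 2: 90 μL + 1450 μL = 1540 μL total → factor 1540/90 = 17.111
Step 3: 65 μL + 1.2 mL = 1265 μL total → factor 1265/65 = 19.462
Step 4: 0.85 mL brought to 13.9 mL → factor 13.9/0.85 = 16.353
Step 5: 0.45 mL + 11.7 mL = 12.15 mL total → factor 12.15/0.45 = 27
Overall dilution factor = 4.8889 × 17.111 × 19.462 × 16.353 × 27 = 7.1883 × 10^5
Stock = 1.39 × 10^3 nM × 7.1883 × 10^5 = 9.992 × 10^8 nM = 0.999 M

0.999 M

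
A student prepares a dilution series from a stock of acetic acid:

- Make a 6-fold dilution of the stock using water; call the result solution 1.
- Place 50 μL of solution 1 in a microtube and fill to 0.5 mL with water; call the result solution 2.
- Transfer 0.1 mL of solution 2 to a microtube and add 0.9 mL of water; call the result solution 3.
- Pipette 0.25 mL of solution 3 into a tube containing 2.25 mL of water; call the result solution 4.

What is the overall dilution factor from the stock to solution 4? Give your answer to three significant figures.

Step 1: 6-fold → factor 6
Step 2: 50 μL brought to 0.5 mL → factor 500/50 = 10
Step 3: 0.1 mL + 0.9 mL = 1 mL total → factor 1/0.1 = 10
Step 4: 0.25 mL + 2.25 mL = 2.5 mL total → factor 2.5/0.25 = 10
Overall dilution factor = 6 × 10 × 10 × 10 = 6000

6.00 × 10^3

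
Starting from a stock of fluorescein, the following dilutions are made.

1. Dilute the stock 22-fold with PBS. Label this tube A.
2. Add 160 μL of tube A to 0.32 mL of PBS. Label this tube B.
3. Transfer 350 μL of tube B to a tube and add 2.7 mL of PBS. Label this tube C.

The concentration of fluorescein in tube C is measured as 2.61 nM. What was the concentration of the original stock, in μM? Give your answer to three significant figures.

Step 1: 22-fold → factor 22
Step 2: 160 μL + 0.32 mL = 480 μL total → factor 480/160 = 3
Step 3: 350 μL + 2.7 mL = 3050 μL total → factor 3050/350 = 8.7143
Overall dilution factor = 22 × 3 × 8.7143 = 575.14
Stock = 2.61 nM × 575.14 = 1501 nM = 1.50 μM

1.50 μM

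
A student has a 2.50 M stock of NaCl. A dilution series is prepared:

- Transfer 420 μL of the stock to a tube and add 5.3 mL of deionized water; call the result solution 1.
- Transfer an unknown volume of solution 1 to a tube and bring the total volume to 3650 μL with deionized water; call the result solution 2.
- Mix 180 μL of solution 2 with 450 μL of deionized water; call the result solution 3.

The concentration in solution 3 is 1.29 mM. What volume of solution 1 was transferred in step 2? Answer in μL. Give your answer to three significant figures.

Step 1: 420 μL + 5.3 mL = 5720 μL total → factor 5720/420 = 13.619
Step 2: v brought to 3650 μL → factor = 3650 μL/v
Step 3: 180 μL + 450 μL = 630 μL total → factor 630/180 = 3.5
Product of known-step factors = 47.667
Overall factor = 2.50 M / (1.29 mM) = 1938
Step-2 factor = 1938 / 47.667 = 40.657
v = 3650 μL / 40.657 = 89.8 μL

89.8 μL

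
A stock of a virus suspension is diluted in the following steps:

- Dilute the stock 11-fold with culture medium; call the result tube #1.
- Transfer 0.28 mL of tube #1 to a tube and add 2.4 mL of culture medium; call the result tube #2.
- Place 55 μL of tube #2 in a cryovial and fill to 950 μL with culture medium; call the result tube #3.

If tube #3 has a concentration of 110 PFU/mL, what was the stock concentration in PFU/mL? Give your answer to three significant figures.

2.00 × 10^5 PFU/mL

Step 1: 11-fold → factor 11
Step 2: 0.28 mL + 2.4 mL = 2.68 mL total → factor 2.68/0.28 = 9.5714
Step 3: 55 μL brought to 950 μL → factor 950/55 = 17.273
Overall dilution factor = 11 × 9.5714 × 17.273 = 1818.6
Stock = 110 PFU/mL × 1818.6 = 2.00 × 10^5 PFU/mL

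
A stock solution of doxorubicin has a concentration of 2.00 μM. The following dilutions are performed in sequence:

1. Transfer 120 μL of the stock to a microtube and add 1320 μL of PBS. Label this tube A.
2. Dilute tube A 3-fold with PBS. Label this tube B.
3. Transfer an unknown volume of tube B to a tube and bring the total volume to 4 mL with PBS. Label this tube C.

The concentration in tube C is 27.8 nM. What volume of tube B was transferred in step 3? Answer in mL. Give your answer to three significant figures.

Step 1: 120 μL + 1320 μL = 1440 μL total → factor 1440/120 = 12
Step 2: 3-fold → factor 3
Step 3: v brought to 4 mL → factor = 4 mL/v
Product of known-step factors = 36
Overall factor = 2.00 μM / (27.8 nM) = 71.942
Step-3 factor = 71.942 / 36 = 1.9984
v = 4 mL / 1.9984 = 2.00 mL

2.00 mL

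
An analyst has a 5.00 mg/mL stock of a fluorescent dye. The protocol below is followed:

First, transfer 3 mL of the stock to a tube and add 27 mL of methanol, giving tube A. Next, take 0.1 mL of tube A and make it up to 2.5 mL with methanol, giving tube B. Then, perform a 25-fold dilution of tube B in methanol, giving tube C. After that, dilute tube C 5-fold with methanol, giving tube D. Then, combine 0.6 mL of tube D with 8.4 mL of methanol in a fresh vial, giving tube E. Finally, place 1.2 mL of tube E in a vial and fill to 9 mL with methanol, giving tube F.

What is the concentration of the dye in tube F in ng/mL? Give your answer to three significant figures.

Step 1: 3 mL + 27 mL = 30 mL total → factor 30/3 = 10
Step 2: 0.1 mL brought to 2.5 mL → factor 2.5/0.1 = 25
Step 3: 25-fold → factor 25
Step 4: 5-fold → factor 5
Step 5: 0.6 mL + 8.4 mL = 9 mL total → factor 9/0.6 = 15
Step 6: 1.2 mL brought to 9 mL → factor 9/1.2 = 7.5
Overall dilution factor = 10 × 25 × 25 × 5 × 15 × 7.5 = 3.5156 × 10^6
Final = 5.00 mg/mL / 3.5156 × 10^6 = 1.422 × 10^-6 mg/mL = 1.42 ng/mL

1.42 ng/mL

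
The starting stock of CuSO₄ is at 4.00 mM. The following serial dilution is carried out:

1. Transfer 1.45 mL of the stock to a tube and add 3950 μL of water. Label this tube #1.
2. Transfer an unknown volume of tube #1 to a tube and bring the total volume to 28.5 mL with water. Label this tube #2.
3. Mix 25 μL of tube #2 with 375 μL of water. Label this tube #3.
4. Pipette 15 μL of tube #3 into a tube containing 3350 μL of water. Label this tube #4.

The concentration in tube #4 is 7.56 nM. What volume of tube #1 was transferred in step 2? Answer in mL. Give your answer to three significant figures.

0.720 mL

Step 1: 1.45 mL + 3950 μL = 5.4 mL total → factor 5.4/1.45 = 3.7241
Step 2: v brought to 28.5 mL → factor = 28.5 mL/v
Step 3: 25 μL + 375 μL = 400 μL total → factor 400/25 = 16
Step 4: 15 μL + 3350 μL = 3365 μL total → factor 3365/15 = 224.33
Product of known-step factors = 13367
Overall factor = 4.00 mM / (7.56 nM) = 5.291 × 10^5
Step-2 factor = 5.291 × 10^5 / 13367 = 39.582
v = 28.5 mL / 39.582 = 0.720 mL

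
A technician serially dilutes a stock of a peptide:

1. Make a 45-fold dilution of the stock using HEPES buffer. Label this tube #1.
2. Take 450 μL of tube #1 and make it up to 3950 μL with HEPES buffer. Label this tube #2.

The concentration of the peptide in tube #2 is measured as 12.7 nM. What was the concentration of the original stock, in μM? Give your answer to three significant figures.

Step 1: 45-fold → factor 45
Step 2: 450 μL brought to 3950 μL → factor 3950/450 = 8.7778
Overall dilution factor = 45 × 8.7778 = 395
Stock = 12.7 nM × 395 = 5016 nM = 5.02 μM

5.02 μM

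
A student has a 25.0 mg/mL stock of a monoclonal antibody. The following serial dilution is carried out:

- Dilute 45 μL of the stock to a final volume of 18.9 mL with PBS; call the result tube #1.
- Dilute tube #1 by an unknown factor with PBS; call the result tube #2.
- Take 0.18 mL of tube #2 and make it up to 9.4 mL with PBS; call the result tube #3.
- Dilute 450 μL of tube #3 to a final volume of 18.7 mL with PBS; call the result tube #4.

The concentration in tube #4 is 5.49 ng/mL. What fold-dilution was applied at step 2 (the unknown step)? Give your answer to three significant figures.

5.00-fold

Step 1: 45 μL brought to 18.9 mL → factor 18900/45 = 420
Step 2: unknown factor x
Step 3: 0.18 mL brought to 9.4 mL → factor 9.4/0.18 = 52.222
Step 4: 450 μL brought to 18.7 mL → factor 18700/450 = 41.556
Product of known-step factors = 9.1145 × 10^5
Overall factor = 25.0 mg/mL / (5.49 ng/mL) = 4.5537 × 10^6
x = 4.5537 × 10^6 / 9.1145 × 10^5 = 5.00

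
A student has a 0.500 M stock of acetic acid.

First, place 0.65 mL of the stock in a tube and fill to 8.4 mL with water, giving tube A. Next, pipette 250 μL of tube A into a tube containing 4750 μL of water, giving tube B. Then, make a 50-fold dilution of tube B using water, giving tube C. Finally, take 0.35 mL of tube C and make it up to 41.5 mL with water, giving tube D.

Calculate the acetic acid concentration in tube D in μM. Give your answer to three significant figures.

0.326 μM

Step 1: 0.65 mL brought to 8.4 mL → factor 8.4/0.65 = 12.923
Step 2: 250 μL + 4750 μL = 5000 μL total → factor 5000/250 = 20
Step 3: 50-fold → factor 50
Step 4: 0.35 mL brought to 41.5 mL → factor 41.5/0.35 = 118.57
Dilution factor through tube D = 12.923 × 20 × 50 × 118.57 = 1.5323 × 10^6
[tube D] = 0.500 M / 1.5323 × 10^6 = 3.263 × 10^-7 M = 0.326 μM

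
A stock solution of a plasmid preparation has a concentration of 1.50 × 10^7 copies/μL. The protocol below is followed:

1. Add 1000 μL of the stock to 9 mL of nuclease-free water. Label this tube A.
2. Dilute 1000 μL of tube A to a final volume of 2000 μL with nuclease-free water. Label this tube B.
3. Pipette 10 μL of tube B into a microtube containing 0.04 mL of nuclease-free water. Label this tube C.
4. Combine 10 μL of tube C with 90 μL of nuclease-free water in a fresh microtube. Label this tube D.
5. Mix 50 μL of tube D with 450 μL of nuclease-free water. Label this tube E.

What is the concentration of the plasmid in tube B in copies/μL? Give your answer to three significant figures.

7.50 × 10^5 copies/μL

Step 1: 1000 μL + 9 mL = 10000 μL total → factor 10000/1000 = 10
Step 2: 1000 μL brought to 2000 μL → factor 2000/1000 = 2
Dilution factor through tube B = 10 × 2 = 20
[tube B] = 1.50 × 10^7 copies/μL / 20 = 7.50 × 10^5 copies/μL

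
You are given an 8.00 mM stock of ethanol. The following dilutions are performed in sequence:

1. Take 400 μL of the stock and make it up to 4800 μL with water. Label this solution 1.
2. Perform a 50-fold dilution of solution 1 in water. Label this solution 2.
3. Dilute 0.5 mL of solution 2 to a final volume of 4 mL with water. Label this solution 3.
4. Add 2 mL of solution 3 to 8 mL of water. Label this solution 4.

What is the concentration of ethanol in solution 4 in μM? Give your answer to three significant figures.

Step 1: 400 μL brought to 4800 μL → factor 4800/400 = 12
Step 2: 50-fold → factor 50
Step 3: 0.5 mL brought to 4 mL → factor 4/0.5 = 8
Step 4: 2 mL + 8 mL = 10 mL total → factor 10/2 = 5
Overall dilution factor = 12 × 50 × 8 × 5 = 24000
Final = 8.00 mM / 24000 = 0.0003333 mM = 0.333 μM

0.333 μM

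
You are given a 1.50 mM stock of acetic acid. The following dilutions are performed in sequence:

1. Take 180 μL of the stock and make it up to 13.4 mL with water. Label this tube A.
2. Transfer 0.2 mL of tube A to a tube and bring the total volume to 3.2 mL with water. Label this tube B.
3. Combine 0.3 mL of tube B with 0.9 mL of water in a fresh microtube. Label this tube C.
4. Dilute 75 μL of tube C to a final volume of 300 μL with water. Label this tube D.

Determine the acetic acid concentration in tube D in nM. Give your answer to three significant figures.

78.7 nM

Step 1: 180 μL brought to 13.4 mL → factor 13400/180 = 74.444
Step 2: 0.2 mL brought to 3.2 mL → factor 3.2/0.2 = 16
Step 3: 0.3 mL + 0.9 mL = 1.2 mL total → factor 1.2/0.3 = 4
Step 4: 75 μL brought to 300 μL → factor 300/75 = 4
Overall dilution factor = 74.444 × 16 × 4 × 4 = 19058
Final = 1.50 mM / 19058 = 7.871 × 10^-5 mM = 78.7 nM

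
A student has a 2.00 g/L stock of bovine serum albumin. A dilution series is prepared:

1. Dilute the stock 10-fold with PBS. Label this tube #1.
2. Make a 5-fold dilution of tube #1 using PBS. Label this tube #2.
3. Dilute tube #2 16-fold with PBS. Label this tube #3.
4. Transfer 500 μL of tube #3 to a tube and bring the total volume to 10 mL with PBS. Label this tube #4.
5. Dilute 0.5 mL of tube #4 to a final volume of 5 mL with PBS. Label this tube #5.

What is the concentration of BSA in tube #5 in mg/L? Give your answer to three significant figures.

0.0125 mg/L

Step 1: 10-fold → factor 10
Step 2: 5-fold → factor 5
Step 3: 16-fold → factor 16
Step 4: 500 μL brought to 10 mL → factor 10000/500 = 20
Step 5: 0.5 mL brought to 5 mL → factor 5/0.5 = 10
Overall dilution factor = 10 × 5 × 16 × 20 × 10 = 1.6 × 10^5
Final = 2.00 g/L / 1.6 × 10^5 = 1.250 × 10^-5 g/L = 0.0125 mg/L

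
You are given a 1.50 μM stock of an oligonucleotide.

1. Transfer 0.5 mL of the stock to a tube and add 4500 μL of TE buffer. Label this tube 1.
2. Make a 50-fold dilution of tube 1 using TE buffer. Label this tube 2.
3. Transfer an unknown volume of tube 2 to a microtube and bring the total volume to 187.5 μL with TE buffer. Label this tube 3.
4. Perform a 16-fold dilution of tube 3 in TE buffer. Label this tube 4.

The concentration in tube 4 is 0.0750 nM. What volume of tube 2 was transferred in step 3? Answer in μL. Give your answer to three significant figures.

Step 1: 0.5 mL + 4500 μL = 5 mL total → factor 5/0.5 = 10
Step 2: 50-fold → factor 50
Step 3: v brought to 187.5 μL → factor = 187.5 μL/v
Step 4: 16-fold → factor 16
Product of known-step factors = 8000
Overall factor = 1.50 μM / (0.0750 nM) = 20000
Step-3 factor = 20000 / 8000 = 2.5
v = 187.5 μL / 2.5 = 75.0 μL

75.0 μL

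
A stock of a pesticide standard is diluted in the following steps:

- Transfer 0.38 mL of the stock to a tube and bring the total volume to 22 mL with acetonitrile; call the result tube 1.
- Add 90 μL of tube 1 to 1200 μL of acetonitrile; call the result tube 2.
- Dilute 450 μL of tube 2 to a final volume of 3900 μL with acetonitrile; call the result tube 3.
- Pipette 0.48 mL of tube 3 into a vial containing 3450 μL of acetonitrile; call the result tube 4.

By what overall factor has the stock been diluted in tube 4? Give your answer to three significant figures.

5.89 × 10^4

Step 1: 0.38 mL brought to 22 mL → factor 22/0.38 = 57.895
Step 2: 90 μL + 1200 μL = 1290 μL total → factor 1290/90 = 14.333
Step 3: 450 μL brought to 3900 μL → factor 3900/450 = 8.6667
Step 4: 0.48 mL + 3450 μL = 3.93 mL total → factor 3.93/0.48 = 8.1875
Overall dilution factor = 57.895 × 14.333 × 8.6667 × 8.1875 = 58883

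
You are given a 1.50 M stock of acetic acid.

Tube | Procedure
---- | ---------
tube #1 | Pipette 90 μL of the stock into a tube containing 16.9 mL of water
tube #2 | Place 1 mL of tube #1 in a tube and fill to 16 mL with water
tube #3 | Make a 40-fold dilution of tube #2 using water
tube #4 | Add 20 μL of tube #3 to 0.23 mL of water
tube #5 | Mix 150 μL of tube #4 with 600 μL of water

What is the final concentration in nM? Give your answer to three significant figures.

199 nM

Step 1: 90 μL + 16.9 mL = 16990 μL total → factor 16990/90 = 188.78
Step 2: 1 mL brought to 16 mL → factor 16/1 = 16
Step 3: 40-fold → factor 40
Step 4: 20 μL + 0.23 mL = 250 μL total → factor 250/20 = 12.5
Step 5: 150 μL + 600 μL = 750 μL total → factor 750/150 = 5
Overall dilution factor = 188.78 × 16 × 40 × 12.5 × 5 = 7.5511 × 10^6
Final = 1.50 M / 7.5511 × 10^6 = 1.986 × 10^-7 M = 199 nM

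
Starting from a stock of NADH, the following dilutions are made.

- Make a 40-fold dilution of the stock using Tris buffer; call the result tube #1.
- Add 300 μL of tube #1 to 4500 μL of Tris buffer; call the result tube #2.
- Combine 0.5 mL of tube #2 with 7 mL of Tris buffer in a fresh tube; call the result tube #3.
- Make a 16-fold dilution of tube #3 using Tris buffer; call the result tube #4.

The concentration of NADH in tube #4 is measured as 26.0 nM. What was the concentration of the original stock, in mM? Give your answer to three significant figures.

3.99 mM

Step 1: 40-fold → factor 40
Step 2: 300 μL + 4500 μL = 4800 μL total → factor 4800/300 = 16
Step 3: 0.5 mL + 7 mL = 7.5 mL total → factor 7.5/0.5 = 15
Step 4: 16-fold → factor 16
Overall dilution factor = 40 × 16 × 15 × 16 = 1.536 × 10^5
Stock = 26.0 nM × 1.536 × 10^5 = 3.994 × 10^6 nM = 3.99 mM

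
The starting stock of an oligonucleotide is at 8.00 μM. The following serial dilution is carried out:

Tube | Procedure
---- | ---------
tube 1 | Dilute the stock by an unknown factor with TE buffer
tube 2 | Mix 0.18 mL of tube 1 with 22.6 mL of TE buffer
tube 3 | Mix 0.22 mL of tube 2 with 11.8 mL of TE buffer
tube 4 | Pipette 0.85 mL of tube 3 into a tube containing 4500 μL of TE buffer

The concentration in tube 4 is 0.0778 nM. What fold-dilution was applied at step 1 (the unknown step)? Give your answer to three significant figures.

Step 1: unknown factor x
Step 2: 0.18 mL + 22.6 mL = 22.78 mL total → factor 22.78/0.18 = 126.56
Step 3: 0.22 mL + 11.8 mL = 12.02 mL total → factor 12.02/0.22 = 54.636
Step 4: 0.85 mL + 4500 μL = 5.35 mL total → factor 5.35/0.85 = 6.2941
Product of known-step factors = 43521
Overall factor = 8.00 μM / (0.0778 nM) = 1.0283 × 10^5
x = 1.0283 × 10^5 / 43521 = 2.36

2.36-fold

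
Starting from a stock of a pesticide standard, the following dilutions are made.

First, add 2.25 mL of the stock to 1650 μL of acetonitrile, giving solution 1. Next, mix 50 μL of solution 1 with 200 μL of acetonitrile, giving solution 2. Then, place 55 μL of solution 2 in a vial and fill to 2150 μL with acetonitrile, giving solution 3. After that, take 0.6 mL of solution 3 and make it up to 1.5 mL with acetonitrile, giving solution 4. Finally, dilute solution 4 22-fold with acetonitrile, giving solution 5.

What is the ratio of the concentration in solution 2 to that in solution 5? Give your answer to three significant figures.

Step 1: 2.25 mL + 1650 μL = 3.9 mL total → factor 3.9/2.25 = 1.7333
Step 2: 50 μL + 200 μL = 250 μL total → factor 250/50 = 5
Step 3: 55 μL brought to 2150 μL → factor 2150/55 = 39.091
Step 4: 0.6 mL brought to 1.5 mL → factor 1.5/0.6 = 2.5
Step 5: 22-fold → factor 22
Dilution factor to solution 2 = 8.6667; to solution 5 = 18633
[solution 2]/[solution 5] = (factor to solution 5)/(factor to solution 2) = 18633/8.6667 = 2.15 × 10^3

2.15 × 10^3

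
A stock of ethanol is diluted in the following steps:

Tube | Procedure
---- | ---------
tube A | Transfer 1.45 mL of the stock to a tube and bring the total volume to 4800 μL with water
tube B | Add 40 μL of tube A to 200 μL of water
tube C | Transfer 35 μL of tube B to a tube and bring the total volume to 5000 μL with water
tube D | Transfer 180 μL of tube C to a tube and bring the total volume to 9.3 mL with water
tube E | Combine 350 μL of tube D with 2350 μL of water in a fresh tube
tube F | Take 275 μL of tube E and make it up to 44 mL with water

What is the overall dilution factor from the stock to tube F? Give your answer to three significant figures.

Step 1: 1.45 mL brought to 4800 μL → factor 4.8/1.45 = 3.3103
Step 2: 40 μL + 200 μL = 240 μL total → factor 240/40 = 6
Step 3: 35 μL brought to 5000 μL → factor 5000/35 = 142.86
Step 4: 180 μL brought to 9.3 mL → factor 9300/180 = 51.667
Step 5: 350 μL + 2350 μL = 2700 μL total → factor 2700/350 = 7.7143
Step 6: 275 μL brought to 44 mL → factor 44000/275 = 160
Overall dilution factor = 3.3103 × 6 × 142.86 × 51.667 × 7.7143 × 160 = 1.8095 × 10^8

1.81 × 10^8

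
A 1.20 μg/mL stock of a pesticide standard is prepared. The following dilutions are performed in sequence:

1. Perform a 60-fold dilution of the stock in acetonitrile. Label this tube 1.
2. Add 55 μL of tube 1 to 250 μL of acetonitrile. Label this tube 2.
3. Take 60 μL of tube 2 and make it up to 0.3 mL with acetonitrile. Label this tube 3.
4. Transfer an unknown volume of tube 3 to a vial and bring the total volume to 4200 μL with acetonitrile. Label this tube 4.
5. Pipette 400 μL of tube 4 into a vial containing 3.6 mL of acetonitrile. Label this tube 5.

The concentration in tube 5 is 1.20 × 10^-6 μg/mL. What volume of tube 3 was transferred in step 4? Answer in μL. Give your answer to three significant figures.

69.9 μL

Step 1: 60-fold → factor 60
Step 2: 55 μL + 250 μL = 305 μL total → factor 305/55 = 5.5455
Step 3: 60 μL brought to 0.3 mL → factor 300/60 = 5
Step 4: v brought to 4200 μL → factor = 4200 μL/v
Step 5: 400 μL + 3.6 mL = 4000 μL total → factor 4000/400 = 10
Product of known-step factors = 16636
Overall factor = 1.20 μg/mL / (1.20 × 10^-6 μg/mL) = 1 × 10^6
Step-4 factor = 1 × 10^6 / 16636 = 60.109
v = 4200 μL / 60.109 = 69.9 μL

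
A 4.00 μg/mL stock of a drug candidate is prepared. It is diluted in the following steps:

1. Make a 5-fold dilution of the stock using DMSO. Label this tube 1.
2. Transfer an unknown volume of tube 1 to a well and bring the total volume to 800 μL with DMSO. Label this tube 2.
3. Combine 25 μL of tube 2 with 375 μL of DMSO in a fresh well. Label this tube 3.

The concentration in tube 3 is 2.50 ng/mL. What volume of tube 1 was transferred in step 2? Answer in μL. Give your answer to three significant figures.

Step 1: 5-fold → factor 5
Step 2: v brought to 800 μL → factor = 800 μL/v
Step 3: 25 μL + 375 μL = 400 μL total → factor 400/25 = 16
Product of known-step factors = 80
Overall factor = 4.00 μg/mL / (2.50 ng/mL) = 1600
Step-2 factor = 1600 / 80 = 20
v = 800 μL / 20 = 40.0 μL

40.0 μL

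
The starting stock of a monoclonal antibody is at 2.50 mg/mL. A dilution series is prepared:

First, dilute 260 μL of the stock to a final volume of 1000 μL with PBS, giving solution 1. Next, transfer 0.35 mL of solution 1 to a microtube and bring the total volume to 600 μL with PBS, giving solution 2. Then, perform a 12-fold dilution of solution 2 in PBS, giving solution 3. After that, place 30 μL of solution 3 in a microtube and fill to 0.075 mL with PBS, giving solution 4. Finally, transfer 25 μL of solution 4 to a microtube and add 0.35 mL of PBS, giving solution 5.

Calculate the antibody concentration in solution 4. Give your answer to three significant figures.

0.0126 mg/mL

Step 1: 260 μL brought to 1000 μL → factor 1000/260 = 3.8462
Step 2: 0.35 mL brought to 600 μL → factor 0.6/0.35 = 1.7143
Step 3: 12-fold → factor 12
Step 4: 30 μL brought to 0.075 mL → factor 75/30 = 2.5
Dilution factor through solution 4 = 3.8462 × 1.7143 × 12 × 2.5 = 197.8
[solution 4] = 2.50 mg/mL / 197.8 = 0.0126 mg/mL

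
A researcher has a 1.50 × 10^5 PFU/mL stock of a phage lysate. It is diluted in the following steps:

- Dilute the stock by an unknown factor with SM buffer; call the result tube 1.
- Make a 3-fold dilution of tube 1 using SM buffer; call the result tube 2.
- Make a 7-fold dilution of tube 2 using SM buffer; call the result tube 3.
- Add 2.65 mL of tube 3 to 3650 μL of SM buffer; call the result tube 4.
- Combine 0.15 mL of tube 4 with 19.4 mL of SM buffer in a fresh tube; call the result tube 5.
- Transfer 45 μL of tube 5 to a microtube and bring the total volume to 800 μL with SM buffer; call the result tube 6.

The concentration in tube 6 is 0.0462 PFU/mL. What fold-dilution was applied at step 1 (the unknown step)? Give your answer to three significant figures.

Step 1: unknown factor x
Step 2: 3-fold → factor 3
Step 3: 7-fold → factor 7
Step 4: 2.65 mL + 3650 μL = 6.3 mL total → factor 6.3/2.65 = 2.3774
Step 5: 0.15 mL + 19.4 mL = 19.55 mL total → factor 19.55/0.15 = 130.33
Step 6: 45 μL brought to 800 μL → factor 800/45 = 17.778
Product of known-step factors = 1.1568 × 10^5
Overall factor = 1.50 × 10^5 PFU/mL / (0.0462 PFU/mL) = 3.2468 × 10^6
x = 3.2468 × 10^6 / 1.1568 × 10^5 = 28.1

28.1-fold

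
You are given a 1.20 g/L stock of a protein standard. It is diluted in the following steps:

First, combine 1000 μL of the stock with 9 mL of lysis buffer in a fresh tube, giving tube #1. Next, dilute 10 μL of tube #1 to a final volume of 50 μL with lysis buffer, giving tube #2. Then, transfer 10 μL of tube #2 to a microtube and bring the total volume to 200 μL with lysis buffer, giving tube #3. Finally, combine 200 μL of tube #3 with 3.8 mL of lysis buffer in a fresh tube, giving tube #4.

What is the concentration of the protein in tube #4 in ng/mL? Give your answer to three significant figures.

60.0 ng/mL

Step 1: 1000 μL + 9 mL = 10000 μL total → factor 10000/1000 = 10
Step 2: 10 μL brought to 50 μL → factor 50/10 = 5
Step 3: 10 μL brought to 200 μL → factor 200/10 = 20
Step 4: 200 μL + 3.8 mL = 4000 μL total → factor 4000/200 = 20
Overall dilution factor = 10 × 5 × 20 × 20 = 20000
Final = 1.20 g/L / 20000 = 6.000 × 10^-5 g/L = 60.0 ng/mL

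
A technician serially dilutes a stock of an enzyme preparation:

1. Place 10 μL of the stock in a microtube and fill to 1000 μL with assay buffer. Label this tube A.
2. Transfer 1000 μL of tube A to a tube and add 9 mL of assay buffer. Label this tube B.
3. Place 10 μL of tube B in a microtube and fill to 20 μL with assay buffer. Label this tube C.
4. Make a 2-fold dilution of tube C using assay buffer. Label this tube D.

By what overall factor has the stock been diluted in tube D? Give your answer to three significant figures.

4.00 × 10^3

Step 1: 10 μL brought to 1000 μL → factor 1000/10 = 100
Step 2: 1000 μL + 9 mL = 10000 μL total → factor 10000/1000 = 10
Step 3: 10 μL brought to 20 μL → factor 20/10 = 2
Step 4: 2-fold → factor 2
Overall dilution factor = 100 × 10 × 2 × 2 = 4000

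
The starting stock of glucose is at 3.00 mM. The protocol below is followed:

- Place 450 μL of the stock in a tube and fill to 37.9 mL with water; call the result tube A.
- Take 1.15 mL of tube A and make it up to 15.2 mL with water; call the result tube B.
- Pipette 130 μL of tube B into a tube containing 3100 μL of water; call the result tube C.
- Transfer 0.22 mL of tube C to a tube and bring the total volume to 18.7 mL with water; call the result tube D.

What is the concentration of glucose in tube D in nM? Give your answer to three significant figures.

1.28 nM

Step 1: 450 μL brought to 37.9 mL → factor 37900/450 = 84.222
Step 2: 1.15 mL brought to 15.2 mL → factor 15.2/1.15 = 13.217
Step 3: 130 μL + 3100 μL = 3230 μL total → factor 3230/130 = 24.846
Step 4: 0.22 mL brought to 18.7 mL → factor 18.7/0.22 = 85
Overall dilution factor = 84.222 × 13.217 × 24.846 × 85 = 2.351 × 10^6
Final = 3.00 mM / 2.351 × 10^6 = 1.276 × 10^-6 mM = 1.28 nM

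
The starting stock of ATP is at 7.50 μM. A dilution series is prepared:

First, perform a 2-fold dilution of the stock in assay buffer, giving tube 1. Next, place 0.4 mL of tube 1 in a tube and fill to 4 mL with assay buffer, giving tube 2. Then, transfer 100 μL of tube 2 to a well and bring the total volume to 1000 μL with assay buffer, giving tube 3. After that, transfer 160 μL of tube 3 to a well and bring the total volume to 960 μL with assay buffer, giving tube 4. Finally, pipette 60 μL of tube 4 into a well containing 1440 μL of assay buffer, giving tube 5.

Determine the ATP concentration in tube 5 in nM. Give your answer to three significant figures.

0.250 nM

Step 1: 2-fold → factor 2
Step 2: 0.4 mL brought to 4 mL → factor 4/0.4 = 10
Step 3: 100 μL brought to 1000 μL → factor 1000/100 = 10
Step 4: 160 μL brought to 960 μL → factor 960/160 = 6
Step 5: 60 μL + 1440 μL = 1500 μL total → factor 1500/60 = 25
Overall dilution factor = 2 × 10 × 10 × 6 × 25 = 30000
Final = 7.50 μM / 30000 = 0.0002500 μM = 0.250 nM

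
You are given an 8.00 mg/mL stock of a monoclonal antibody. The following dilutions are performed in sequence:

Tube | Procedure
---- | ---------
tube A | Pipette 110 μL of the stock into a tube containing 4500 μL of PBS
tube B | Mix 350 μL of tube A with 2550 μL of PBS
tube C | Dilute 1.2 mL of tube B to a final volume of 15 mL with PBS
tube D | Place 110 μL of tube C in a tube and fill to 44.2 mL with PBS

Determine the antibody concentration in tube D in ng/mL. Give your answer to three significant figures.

Step 1: 110 μL + 4500 μL = 4610 μL total → factor 4610/110 = 41.909
Step 2: 350 μL + 2550 μL = 2900 μL total → factor 2900/350 = 8.2857
Step 3: 1.2 mL brought to 15 mL → factor 15/1.2 = 12.5
Step 4: 110 μL brought to 44.2 mL → factor 44200/110 = 401.82
Overall dilution factor = 41.909 × 8.2857 × 12.5 × 401.82 = 1.7441 × 10^6
Final = 8.00 mg/mL / 1.7441 × 10^6 = 4.587 × 10^-6 mg/mL = 4.59 ng/mL

4.59 ng/mL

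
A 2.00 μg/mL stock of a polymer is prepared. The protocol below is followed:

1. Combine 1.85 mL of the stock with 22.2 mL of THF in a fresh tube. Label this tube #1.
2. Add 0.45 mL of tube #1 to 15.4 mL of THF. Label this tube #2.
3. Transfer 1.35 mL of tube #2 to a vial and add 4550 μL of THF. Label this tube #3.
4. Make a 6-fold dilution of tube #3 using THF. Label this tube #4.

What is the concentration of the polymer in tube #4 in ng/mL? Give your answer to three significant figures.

Step 1: 1.85 mL + 22.2 mL = 24.05 mL total → factor 24.05/1.85 = 13
Step 2: 0.45 mL + 15.4 mL = 15.85 mL total → factor 15.85/0.45 = 35.222
Step 3: 1.35 mL + 4550 μL = 5.9 mL total → factor 5.9/1.35 = 4.3704
Step 4: 6-fold → factor 6
Overall dilution factor = 13 × 35.222 × 4.3704 × 6 = 12007
Final = 2.00 μg/mL / 12007 = 0.0001666 μg/mL = 0.167 ng/mL

0.167 ng/mL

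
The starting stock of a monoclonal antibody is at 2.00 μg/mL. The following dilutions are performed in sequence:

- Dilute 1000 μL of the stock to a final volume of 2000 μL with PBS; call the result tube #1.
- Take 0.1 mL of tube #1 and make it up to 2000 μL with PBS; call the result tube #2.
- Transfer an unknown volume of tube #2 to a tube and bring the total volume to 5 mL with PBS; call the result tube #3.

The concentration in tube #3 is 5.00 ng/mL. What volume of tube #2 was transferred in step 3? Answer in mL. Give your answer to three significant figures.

Step 1: 1000 μL brought to 2000 μL → factor 2000/1000 = 2
Step 2: 0.1 mL brought to 2000 μL → factor 2/0.1 = 20
Step 3: v brought to 5 mL → factor = 5 mL/v
Product of known-step factors = 40
Overall factor = 2.00 μg/mL / (5.00 ng/mL) = 400
Step-3 factor = 400 / 40 = 10
v = 5 mL / 10 = 0.500 mL

0.500 mL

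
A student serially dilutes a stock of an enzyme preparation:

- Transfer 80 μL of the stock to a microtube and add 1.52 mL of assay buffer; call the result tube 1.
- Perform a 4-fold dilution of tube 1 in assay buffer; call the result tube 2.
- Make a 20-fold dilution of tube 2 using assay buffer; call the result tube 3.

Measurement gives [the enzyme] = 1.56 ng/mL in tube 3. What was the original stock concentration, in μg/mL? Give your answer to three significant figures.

2.50 μg/mL

Step 1: 80 μL + 1.52 mL = 1600 μL total → factor 1600/80 = 20
Step 2: 4-fold → factor 4
Step 3: 20-fold → factor 20
Overall dilution factor = 20 × 4 × 20 = 1600
Stock = 1.56 ng/mL × 1600 = 2496 ng/mL = 2.50 μg/mL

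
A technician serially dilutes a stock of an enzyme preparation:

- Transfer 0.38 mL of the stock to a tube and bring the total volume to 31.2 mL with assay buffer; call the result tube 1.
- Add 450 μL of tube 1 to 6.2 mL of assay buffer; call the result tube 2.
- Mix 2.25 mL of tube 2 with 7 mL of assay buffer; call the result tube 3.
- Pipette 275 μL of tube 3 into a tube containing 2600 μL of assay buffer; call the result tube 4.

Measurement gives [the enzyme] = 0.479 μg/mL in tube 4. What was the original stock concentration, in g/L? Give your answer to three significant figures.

Step 1: 0.38 mL brought to 31.2 mL → factor 31.2/0.38 = 82.105
Step 2: 450 μL + 6.2 mL = 6650 μL total → factor 6650/450 = 14.778
Step 3: 2.25 mL + 7 mL = 9.25 mL total → factor 9.25/2.25 = 4.1111
Step 4: 275 μL + 2600 μL = 2875 μL total → factor 2875/275 = 10.455
Overall dilution factor = 82.105 × 14.778 × 4.1111 × 10.455 = 52149
Stock = 0.479 μg/mL × 52149 = 2.498 × 10^4 μg/mL = 25.0 g/L

25.0 g/L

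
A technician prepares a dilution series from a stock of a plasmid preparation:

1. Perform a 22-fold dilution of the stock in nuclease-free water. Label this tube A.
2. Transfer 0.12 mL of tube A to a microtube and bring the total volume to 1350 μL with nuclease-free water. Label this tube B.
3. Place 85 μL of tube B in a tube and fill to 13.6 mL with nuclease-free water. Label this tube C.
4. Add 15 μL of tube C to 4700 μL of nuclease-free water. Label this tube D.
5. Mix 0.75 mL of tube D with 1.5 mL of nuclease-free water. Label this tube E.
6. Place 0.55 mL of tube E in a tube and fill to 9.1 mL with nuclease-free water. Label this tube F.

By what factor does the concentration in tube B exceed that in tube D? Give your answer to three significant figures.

Step 1: 22-fold → factor 22
Step 2: 0.12 mL brought to 1350 μL → factor 1.35/0.12 = 11.25
Step 3: 85 μL brought to 13.6 mL → factor 13600/85 = 160
Step 4: 15 μL + 4700 μL = 4715 μL total → factor 4715/15 = 314.33
Dilution factor to tube B = 247.5; to tube D = 1.2448 × 10^7
[tube B]/[tube D] = (factor to tube D)/(factor to tube B) = 1.2448 × 10^7/247.5 = 5.03 × 10^4

5.03 × 10^4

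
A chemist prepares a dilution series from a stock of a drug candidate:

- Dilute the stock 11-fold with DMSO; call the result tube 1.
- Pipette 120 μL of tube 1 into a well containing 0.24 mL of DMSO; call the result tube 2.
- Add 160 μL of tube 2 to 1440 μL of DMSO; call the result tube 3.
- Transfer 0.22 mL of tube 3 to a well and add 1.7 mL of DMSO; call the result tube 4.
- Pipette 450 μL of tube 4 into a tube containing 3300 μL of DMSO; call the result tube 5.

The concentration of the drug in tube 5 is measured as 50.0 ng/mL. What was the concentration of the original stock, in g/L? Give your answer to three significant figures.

1.20 g/L

Step 1: 11-fold → factor 11
Step 2: 120 μL + 0.24 mL = 360 μL total → factor 360/120 = 3
Step 3: 160 μL + 1440 μL = 1600 μL total → factor 1600/160 = 10
Step 4: 0.22 mL + 1.7 mL = 1.92 mL total → factor 1.92/0.22 = 8.7273
Step 5: 450 μL + 3300 μL = 3750 μL total → factor 3750/450 = 8.3333
Overall dilution factor = 11 × 3 × 10 × 8.7273 × 8.3333 = 24000
Stock = 50.0 ng/mL × 24000 = 1.200 × 10^6 ng/mL = 1.20 g/L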